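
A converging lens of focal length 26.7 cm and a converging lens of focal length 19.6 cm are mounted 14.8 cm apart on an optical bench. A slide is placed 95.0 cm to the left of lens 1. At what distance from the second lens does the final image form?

10.4 cm

Lens 1: 1/d_i1 = 1/f₁ − 1/d_o1 = 1/(26.7) − 1/(95.0) = 0.02693, so d_i1 = 37.14 cm.
The intermediate image is 37.14 cm to the right of lens 1, which lies 22.34 cm to the right of lens 2 — a virtual object — so d_o2 = −22.34 cm.
Lens 2: 1/d_i2 = 1/f₂ − 1/d_o2 = 1/(19.6) − 1/(-22.34) = 0.09578, so d_i2 = 10.4 cm.
The final image is real, 10.4 cm to the right of lens 2 (overall magnification ≈ -0.18).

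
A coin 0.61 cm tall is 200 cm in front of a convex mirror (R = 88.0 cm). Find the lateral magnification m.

m = +0.180

f = R/2 = 88.0/2 = 44.00 cm; for a convex mirror, f = -44.00 cm.
1/d_i = 1/f − 1/d_o = 1/(-44.00) − 1/(200) = -0.02773, so d_i = -36.07 cm.
m = −d_i/d_o = −(-36.07)/(200) = +0.180.
The image is virtual, upright and reduced, behind the mirror.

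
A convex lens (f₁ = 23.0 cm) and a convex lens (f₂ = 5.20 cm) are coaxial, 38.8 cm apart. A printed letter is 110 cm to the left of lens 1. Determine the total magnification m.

Lens 1: 1/d_i1 = 1/(23.0) − 1/(110) = 0.03439, so d_i1 = 29.08 cm; m₁ = −d_i1/d_o1 = -0.2644.
d_o2 = 38.8 − (29.08) = 9.720 cm.
Lens 2: 1/d_i2 = 1/(5.20) − 1/(9.720) = 0.08943, so d_i2 = 11.18 cm; m₂ = −d_i2/d_o2 = -1.150.
m = m₁·m₂ = (-0.2644)(-1.150) = +0.304.

m = +0.304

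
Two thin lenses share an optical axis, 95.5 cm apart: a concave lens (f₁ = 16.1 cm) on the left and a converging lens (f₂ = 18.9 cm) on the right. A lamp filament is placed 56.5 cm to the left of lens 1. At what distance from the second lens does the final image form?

22.9 cm

Lens 1 is diverging, so f₁ = −16.1 cm.
Lens 1: 1/d_i1 = 1/f₁ − 1/d_o1 = 1/(-16.1) − 1/(56.5) = -0.07981, so d_i1 = -12.53 cm.
The intermediate image is 12.53 cm to the left of lens 1 (virtual), which is 95.5 − (-12.53) = 108.0 cm to the left of lens 2, so d_o2 = +108.0 cm.
Lens 2: 1/d_i2 = 1/f₂ − 1/d_o2 = 1/(18.9) − 1/(108.0) = 0.04365, so d_i2 = 22.9 cm.
The final image is real, 22.9 cm to the right of lens 2 (overall magnification ≈ -0.047).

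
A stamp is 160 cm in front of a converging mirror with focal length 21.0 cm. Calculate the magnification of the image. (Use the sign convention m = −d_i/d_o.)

1/d_i = 1/f − 1/d_o = 1/(21.00) − 1/(160) = 0.04137, so d_i = 24.17 cm.
m = −d_i/d_o = −(24.17)/(160) = -0.151.
The image is real, inverted and reduced, in front of the mirror.

m = -0.151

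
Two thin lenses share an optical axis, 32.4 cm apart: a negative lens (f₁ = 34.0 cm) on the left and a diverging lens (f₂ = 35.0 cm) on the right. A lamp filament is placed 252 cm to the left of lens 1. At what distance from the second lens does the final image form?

Lens 1 is diverging, so f₁ = −34.0 cm.
Lens 1: 1/d_i1 = 1/f₁ − 1/d_o1 = 1/(-34.0) − 1/(252) = -0.03338, so d_i1 = -29.96 cm.
The intermediate image is 29.96 cm to the left of lens 1 (virtual), which is 32.4 − (-29.96) = 62.36 cm to the left of lens 2, so d_o2 = +62.36 cm.
Lens 2 is diverging, so f₂ = −35.0 cm.
Lens 2: 1/d_i2 = 1/f₂ − 1/d_o2 = 1/(-35.0) − 1/(62.36) = -0.04461, so d_i2 = -22.4 cm.
The final image is virtual, 22.4 cm to the left of lens 2 (overall magnification ≈ 0.043).

22.4 cm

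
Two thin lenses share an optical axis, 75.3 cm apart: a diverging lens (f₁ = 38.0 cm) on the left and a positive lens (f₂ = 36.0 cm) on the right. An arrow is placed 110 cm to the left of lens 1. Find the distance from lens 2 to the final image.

55.2 cm

Lens 1 is diverging, so f₁ = −38.0 cm.
Lens 1: 1/d_i1 = 1/f₁ − 1/d_o1 = 1/(-38.0) − 1/(110) = -0.03541, so d_i1 = -28.24 cm.
The intermediate image is 28.24 cm to the left of lens 1 (virtual), which is 75.3 − (-28.24) = 103.5 cm to the left of lens 2, so d_o2 = +103.5 cm.
Lens 2: 1/d_i2 = 1/f₂ − 1/d_o2 = 1/(36.0) − 1/(103.5) = 0.01812, so d_i2 = 55.2 cm.
The final image is real, 55.2 cm to the right of lens 2 (overall magnification ≈ -0.14).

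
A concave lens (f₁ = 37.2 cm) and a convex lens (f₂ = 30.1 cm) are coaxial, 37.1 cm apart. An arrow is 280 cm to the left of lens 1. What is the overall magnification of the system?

f₁ = −37.2 cm (diverging).
Lens 1: 1/d_i1 = 1/(-37.2) − 1/(280) = -0.03045, so d_i1 = -32.84 cm; m₁ = −d_i1/d_o1 = +0.1173.
d_o2 = 37.1 − (-32.84) = 69.94 cm.
Lens 2: 1/d_i2 = 1/(30.1) − 1/(69.94) = 0.01892, so d_i2 = 52.84 cm; m₂ = −d_i2/d_o2 = -0.7555.
m = m₁·m₂ = (+0.1173)(-0.7555) = -0.0886.

m = -0.0886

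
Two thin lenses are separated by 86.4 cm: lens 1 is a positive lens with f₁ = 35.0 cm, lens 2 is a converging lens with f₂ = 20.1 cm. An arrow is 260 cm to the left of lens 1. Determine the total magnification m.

Lens 1: 1/d_i1 = 1/(35.0) − 1/(260) = 0.02473, so d_i1 = 40.44 cm; m₁ = −d_i1/d_o1 = -0.1555.
d_o2 = 86.4 − (40.44) = 45.96 cm.
Lens 2: 1/d_i2 = 1/(20.1) − 1/(45.96) = 0.02799, so d_i2 = 35.72 cm; m₂ = −d_i2/d_o2 = -0.7773.
m = m₁·m₂ = (-0.1555)(-0.7773) = +0.121.

m = +0.121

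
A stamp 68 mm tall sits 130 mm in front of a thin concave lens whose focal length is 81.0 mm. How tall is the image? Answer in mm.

For a concave lens, f = -81.0 mm.
1/d_i = 1/f − 1/d_o = 1/(-81.00) − 1/(130) = -0.02004, so d_i = -49.91 mm.
m = −d_i/d_o = +0.3839.
|h_i| = |m|·h_o = 0.3839 × 68 = 26.1 mm. The image is virtual, upright and reduced, on the same side as the object.

26.1 mm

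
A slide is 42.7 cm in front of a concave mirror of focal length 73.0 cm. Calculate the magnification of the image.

1/d_i = 1/f − 1/d_o = 1/(73.00) − 1/(42.7) = -0.009721, so d_i = -102.9 cm.
m = −d_i/d_o = −(-102.9)/(42.7) = +2.41.
The image is virtual, upright and enlarged, behind the mirror.

m = +2.41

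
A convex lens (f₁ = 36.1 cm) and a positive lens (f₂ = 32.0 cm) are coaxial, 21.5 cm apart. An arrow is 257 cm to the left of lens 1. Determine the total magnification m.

Lens 1: 1/d_i1 = 1/(36.1) − 1/(257) = 0.02381, so d_i1 = 42.00 cm; m₁ = −d_i1/d_o1 = -0.1634.
d_o2 = 21.5 − (42.00) = -20.50 cm (virtual object).
Lens 2: 1/d_i2 = 1/(32.0) − 1/(-20.50) = 0.08003, so d_i2 = 12.50 cm; m₂ = −d_i2/d_o2 = +0.6095.
m = m₁·m₂ = (-0.1634)(+0.6095) = -0.0996.

m = -0.0996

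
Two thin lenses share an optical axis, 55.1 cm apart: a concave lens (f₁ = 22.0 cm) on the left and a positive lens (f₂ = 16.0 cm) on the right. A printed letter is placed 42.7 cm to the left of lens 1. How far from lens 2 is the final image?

20.8 cm

Lens 1 is diverging, so f₁ = −22.0 cm.
Lens 1: 1/d_i1 = 1/f₁ − 1/d_o1 = 1/(-22.0) − 1/(42.7) = -0.06887, so d_i1 = -14.52 cm.
The intermediate image is 14.52 cm to the left of lens 1 (virtual), which is 55.1 − (-14.52) = 69.62 cm to the left of lens 2, so d_o2 = +69.62 cm.
Lens 2: 1/d_i2 = 1/f₂ − 1/d_o2 = 1/(16.0) − 1/(69.62) = 0.04814, so d_i2 = 20.8 cm.
The final image is real, 20.8 cm to the right of lens 2 (overall magnification ≈ -0.10).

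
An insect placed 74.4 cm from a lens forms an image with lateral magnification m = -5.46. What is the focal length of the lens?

m = −d_i/d_o ⇒ d_i = −m·d_o = −(-5.46)·(74.4) = 406.2 cm.
1/f = 1/d_o + 1/d_i = 1/(74.4) + 1/(406.2) = 0.01590, so f = 62.9 cm.
Since f is positive, the lens is converging.

f = 62.9 cm (converging)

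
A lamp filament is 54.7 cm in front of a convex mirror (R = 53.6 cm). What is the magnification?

f = R/2 = 53.6/2 = 26.80 cm; for a convex mirror, f = -26.80 cm.
1/d_i = 1/f − 1/d_o = 1/(-26.80) − 1/(54.7) = -0.05559, so d_i = -17.99 cm.
m = −d_i/d_o = −(-17.99)/(54.7) = +0.329.
The image is virtual, upright and reduced, behind the mirror.

m = +0.329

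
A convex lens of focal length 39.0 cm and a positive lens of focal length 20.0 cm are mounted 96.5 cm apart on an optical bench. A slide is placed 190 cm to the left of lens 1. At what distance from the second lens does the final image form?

34.6 cm

Lens 1: 1/d_i1 = 1/f₁ − 1/d_o1 = 1/(39.0) − 1/(190) = 0.02038, so d_i1 = 49.07 cm.
The intermediate image is 49.07 cm to the right of lens 1, which is 96.5 − (49.07) = 47.43 cm to the left of lens 2, so d_o2 = +47.43 cm.
Lens 2: 1/d_i2 = 1/f₂ − 1/d_o2 = 1/(20.0) − 1/(47.43) = 0.02892, so d_i2 = 34.6 cm.
The final image is real, 34.6 cm to the right of lens 2 (overall magnification ≈ 0.19).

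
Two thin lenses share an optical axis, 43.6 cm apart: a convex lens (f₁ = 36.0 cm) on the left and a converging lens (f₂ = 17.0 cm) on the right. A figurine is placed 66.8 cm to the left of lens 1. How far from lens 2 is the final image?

Lens 1: 1/d_i1 = 1/f₁ − 1/d_o1 = 1/(36.0) − 1/(66.8) = 0.01281, so d_i1 = 78.08 cm.
The intermediate image is 78.08 cm to the right of lens 1, which lies 34.48 cm to the right of lens 2 — a virtual object — so d_o2 = −34.48 cm.
Lens 2: 1/d_i2 = 1/f₂ − 1/d_o2 = 1/(17.0) − 1/(-34.48) = 0.08783, so d_i2 = 11.4 cm.
The final image is real, 11.4 cm to the right of lens 2 (overall magnification ≈ -0.39).

11.4 cm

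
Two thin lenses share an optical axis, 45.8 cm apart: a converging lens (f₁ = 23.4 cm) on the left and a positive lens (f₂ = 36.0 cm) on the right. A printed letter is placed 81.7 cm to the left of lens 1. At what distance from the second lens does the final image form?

20.4 cm

Lens 1: 1/d_i1 = 1/f₁ − 1/d_o1 = 1/(23.4) − 1/(81.7) = 0.03050, so d_i1 = 32.79 cm.
The intermediate image is 32.79 cm to the right of lens 1, which is 45.8 − (32.79) = 13.01 cm to the left of lens 2, so d_o2 = +13.01 cm.
Lens 2: 1/d_i2 = 1/f₂ − 1/d_o2 = 1/(36.0) − 1/(13.01) = -0.04909, so d_i2 = -20.4 cm.
The final image is virtual, 20.4 cm to the left of lens 2 (overall magnification ≈ -0.63).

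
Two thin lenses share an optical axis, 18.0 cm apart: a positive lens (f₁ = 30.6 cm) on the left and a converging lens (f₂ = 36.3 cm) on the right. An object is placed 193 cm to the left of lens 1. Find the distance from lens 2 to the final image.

12.2 cm

Lens 1: 1/d_i1 = 1/f₁ − 1/d_o1 = 1/(30.6) − 1/(193) = 0.02750, so d_i1 = 36.37 cm.
The intermediate image is 36.37 cm to the right of lens 1, which lies 18.37 cm to the right of lens 2 — a virtual object — so d_o2 = −18.37 cm.
Lens 2: 1/d_i2 = 1/f₂ − 1/d_o2 = 1/(36.3) − 1/(-18.37) = 0.08198, so d_i2 = 12.2 cm.
The final image is real, 12.2 cm to the right of lens 2 (overall magnification ≈ -0.13).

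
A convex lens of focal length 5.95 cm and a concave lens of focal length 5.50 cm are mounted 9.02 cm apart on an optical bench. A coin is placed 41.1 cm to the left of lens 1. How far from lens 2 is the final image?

1.50 cm

Lens 1: 1/d_i1 = 1/f₁ − 1/d_o1 = 1/(5.95) − 1/(41.1) = 0.1437, so d_i1 = 6.957 cm.
The intermediate image is 6.957 cm to the right of lens 1, which is 9.02 − (6.957) = 2.063 cm to the left of lens 2, so d_o2 = +2.063 cm.
Lens 2 is diverging, so f₂ = −5.50 cm.
Lens 2: 1/d_i2 = 1/f₂ − 1/d_o2 = 1/(-5.50) − 1/(2.063) = -0.6665, so d_i2 = -1.50 cm.
The final image is virtual, 1.50 cm to the left of lens 2 (overall magnification ≈ -0.12).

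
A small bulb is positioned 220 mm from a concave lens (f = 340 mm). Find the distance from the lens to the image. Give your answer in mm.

For a concave lens, f = -340 mm.
Thin-lens equation: 1/v = 1/f − 1/u = 1/(-340.0) − 1/(220) = -0.002941 − 0.004545 = -0.007487, so v = -134 mm.
The image is virtual, upright and reduced, on the same side as the object.

134 mm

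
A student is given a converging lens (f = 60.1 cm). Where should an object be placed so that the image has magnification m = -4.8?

m = −d_i/d_o ⇒ d_i = −m·d_o.
1/f = 1/d_o + 1/d_i = 1/d_o − 1/(m·d_o) = (1 − 1/m)/d_o, so d_o = f(1 − 1/m) = (60.10)(1 − 1/(-4.8)) = 72.6 cm.

72.6 cm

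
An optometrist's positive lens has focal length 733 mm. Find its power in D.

f = 73.3 cm = 0.733 m.
P = 1/f = 1/(0.733 m) = +1.36 D.

P = +1.36 D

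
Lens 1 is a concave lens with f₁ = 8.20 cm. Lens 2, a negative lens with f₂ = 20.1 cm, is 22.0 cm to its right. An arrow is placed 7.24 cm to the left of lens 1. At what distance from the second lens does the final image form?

11.3 cm

Lens 1 is diverging, so f₁ = −8.20 cm.
Lens 1: 1/d_i1 = 1/f₁ − 1/d_o1 = 1/(-8.20) − 1/(7.24) = -0.2601, so d_i1 = -3.845 cm.
The intermediate image is 3.845 cm to the left of lens 1 (virtual), which is 22.0 − (-3.845) = 25.84 cm to the left of lens 2, so d_o2 = +25.84 cm.
Lens 2 is diverging, so f₂ = −20.1 cm.
Lens 2: 1/d_i2 = 1/f₂ − 1/d_o2 = 1/(-20.1) − 1/(25.84) = -0.08845, so d_i2 = -11.3 cm.
The final image is virtual, 11.3 cm to the left of lens 2 (overall magnification ≈ 0.23).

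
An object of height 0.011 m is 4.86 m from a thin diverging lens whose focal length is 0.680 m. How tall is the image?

For a diverging lens, f = -0.680 m.
1/d_i = 1/f − 1/d_o = 1/(-0.6800) − 1/(4.86) = -1.676, so d_i = -0.5965 m.
m = −d_i/d_o = +0.1227.
|h_i| = |m|·h_o = 0.1227 × 0.011 = 0.00135 m. The image is virtual, upright and reduced, on the same side as the object.

0.00135 m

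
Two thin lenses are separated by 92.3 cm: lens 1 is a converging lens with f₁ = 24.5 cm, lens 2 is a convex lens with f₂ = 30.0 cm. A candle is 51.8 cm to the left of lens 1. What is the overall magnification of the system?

Lens 1: 1/d_i1 = 1/(24.5) − 1/(51.8) = 0.02151, so d_i1 = 46.49 cm; m₁ = −d_i1/d_o1 = -0.8975.
d_o2 = 92.3 − (46.49) = 45.81 cm.
Lens 2: 1/d_i2 = 1/(30.0) − 1/(45.81) = 0.01150, so d_i2 = 86.93 cm; m₂ = −d_i2/d_o2 = -1.898.
m = m₁·m₂ = (-0.8975)(-1.898) = +1.70.

m = +1.70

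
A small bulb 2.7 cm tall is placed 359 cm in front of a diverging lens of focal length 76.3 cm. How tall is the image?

For a diverging lens, f = -76.3 cm.
1/d_i = 1/f − 1/d_o = 1/(-76.30) − 1/(359) = -0.01589, so d_i = -62.93 cm.
m = −d_i/d_o = +0.1753.
|h_i| = |m|·h_o = 0.1753 × 2.7 = 0.473 cm. The image is virtual, upright and reduced, on the same side as the object.

0.473 cm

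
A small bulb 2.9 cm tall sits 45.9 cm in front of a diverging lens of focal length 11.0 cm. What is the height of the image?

0.561 cm

For a diverging lens, f = -11.0 cm.
1/d_i = 1/f − 1/d_o = 1/(-11.00) − 1/(45.9) = -0.1127, so d_i = -8.873 cm.
m = −d_i/d_o = +0.1933.
|h_i| = |m|·h_o = 0.1933 × 2.9 = 0.561 cm. The image is virtual, upright and reduced, on the same side as the object.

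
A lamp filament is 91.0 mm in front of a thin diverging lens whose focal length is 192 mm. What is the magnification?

m = +0.678

For a diverging lens, f = -192 mm.
1/d_i = 1/f − 1/d_o = 1/(-192.0) − 1/(91.0) = -0.01620, so d_i = -61.74 mm.
m = −d_i/d_o = −(-61.74)/(91.0) = +0.678.
The image is virtual, upright and reduced, on the same side as the object.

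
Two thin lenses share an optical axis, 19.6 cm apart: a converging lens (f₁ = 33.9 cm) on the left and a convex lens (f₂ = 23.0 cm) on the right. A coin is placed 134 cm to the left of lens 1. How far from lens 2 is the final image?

Lens 1: 1/d_i1 = 1/f₁ − 1/d_o1 = 1/(33.9) − 1/(134) = 0.02204, so d_i1 = 45.38 cm.
The intermediate image is 45.38 cm to the right of lens 1, which lies 25.78 cm to the right of lens 2 — a virtual object — so d_o2 = −25.78 cm.
Lens 2: 1/d_i2 = 1/f₂ − 1/d_o2 = 1/(23.0) − 1/(-25.78) = 0.08227, so d_i2 = 12.2 cm.
The final image is real, 12.2 cm to the right of lens 2 (overall magnification ≈ -0.16).

12.2 cm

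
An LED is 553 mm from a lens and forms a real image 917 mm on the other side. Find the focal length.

Real image ⇒ d_i = +917 mm.
1/f = 1/d_o + 1/d_i = 1/(553) + 1/(917) = 0.002899, so f = 345 mm.
Since f is positive, the lens is converging.

f = 345 mm (converging)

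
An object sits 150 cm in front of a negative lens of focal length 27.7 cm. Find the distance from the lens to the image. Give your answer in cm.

For a negative lens, f = -27.7 cm.
Thin-lens equation: 1/d_i = 1/f − 1/d_o = 1/(-27.70) − 1/(150) = -0.03610 − 0.006667 = -0.04277, so d_i = -23.4 cm.
The image is virtual, upright and reduced, on the same side as the object.

23.4 cm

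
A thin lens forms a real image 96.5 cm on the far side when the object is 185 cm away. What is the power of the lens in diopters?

d_i = +96.5 cm.
1/f = 1/d_o + 1/d_i = 1/(185) + 1/(96.5) = 0.01577 cm⁻¹.
f = 63.42 cm = 0.6342 m, so P = 1/f = +1.58 D.

P = +1.58 D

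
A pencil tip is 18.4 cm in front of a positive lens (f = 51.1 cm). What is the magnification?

1/d_i = 1/f − 1/d_o = 1/(51.10) − 1/(18.4) = -0.03478, so d_i = -28.75 cm.
m = −d_i/d_o = −(-28.75)/(18.4) = +1.56.
The image is virtual, upright and enlarged, on the same side as the object.

m = +1.56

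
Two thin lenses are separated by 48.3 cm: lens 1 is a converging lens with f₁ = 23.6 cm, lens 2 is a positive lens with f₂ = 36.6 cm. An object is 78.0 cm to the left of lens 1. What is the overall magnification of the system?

Lens 1: 1/d_i1 = 1/(23.6) − 1/(78.0) = 0.02955, so d_i1 = 33.84 cm; m₁ = −d_i1/d_o1 = -0.4338.
d_o2 = 48.3 − (33.84) = 14.46 cm.
Lens 2: 1/d_i2 = 1/(36.6) − 1/(14.46) = -0.04183, so d_i2 = -23.90 cm; m₂ = −d_i2/d_o2 = +1.653.
m = m₁·m₂ = (-0.4338)(+1.653) = -0.717.

m = -0.717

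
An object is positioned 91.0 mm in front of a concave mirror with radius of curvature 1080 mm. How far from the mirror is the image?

109 mm

f = R/2 = 1080/2 = 540.0 mm.
Mirror equation: 1/d_i = 1/f − 1/d_o = 1/(540.0) − 1/(91.0) = 0.001852 − 0.01099 = -0.009137, so d_i = -109 mm.
The image is virtual, upright and enlarged, behind the mirror.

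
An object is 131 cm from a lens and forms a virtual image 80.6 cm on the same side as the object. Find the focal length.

f = -209 cm (diverging)

Virtual image ⇒ d_i = −80.6 cm.
1/f = 1/d_o + 1/d_i = 1/(131) + 1/(-80.6) = -0.004773, so f = -209 cm.
Since f is negative, the lens is diverging.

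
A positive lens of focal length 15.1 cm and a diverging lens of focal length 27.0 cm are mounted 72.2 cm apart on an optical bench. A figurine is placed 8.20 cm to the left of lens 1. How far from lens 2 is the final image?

Lens 1: 1/d_i1 = 1/f₁ − 1/d_o1 = 1/(15.1) − 1/(8.20) = -0.05573, so d_i1 = -17.94 cm.
The intermediate image is 17.94 cm to the left of lens 1 (virtual), which is 72.2 − (-17.94) = 90.14 cm to the left of lens 2, so d_o2 = +90.14 cm.
Lens 2 is diverging, so f₂ = −27.0 cm.
Lens 2: 1/d_i2 = 1/f₂ − 1/d_o2 = 1/(-27.0) − 1/(90.14) = -0.04813, so d_i2 = -20.8 cm.
The final image is virtual, 20.8 cm to the left of lens 2 (overall magnification ≈ 0.50).

20.8 cm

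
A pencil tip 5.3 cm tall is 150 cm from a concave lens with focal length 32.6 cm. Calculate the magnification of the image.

m = +0.179

For a concave lens, f = -32.6 cm.
1/d_i = 1/f − 1/d_o = 1/(-32.60) − 1/(150) = -0.03734, so d_i = -26.78 cm.
m = −d_i/d_o = −(-26.78)/(150) = +0.179.
The image is virtual, upright and reduced, on the same side as the object.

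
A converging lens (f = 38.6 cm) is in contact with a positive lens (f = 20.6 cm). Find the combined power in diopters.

P = +7.45 D

P₁ = 1/f₁ = 1/(0.386 m) = +2.591 D; P₂ = 1/f₂ = 1/(0.206 m) = +4.854 D.
For thin lenses in contact, P = P₁ + P₂ = (+2.591) + (+4.854) = +7.45 D.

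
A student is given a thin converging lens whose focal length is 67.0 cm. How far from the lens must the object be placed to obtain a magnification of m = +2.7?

m = −d_i/d_o ⇒ d_i = −m·d_o.
1/f = 1/d_o + 1/d_i = 1/d_o − 1/(m·d_o) = (1 − 1/m)/d_o, so d_o = f(1 − 1/m) = (67.00)(1 − 1/(+2.7)) = 42.2 cm.

42.2 cm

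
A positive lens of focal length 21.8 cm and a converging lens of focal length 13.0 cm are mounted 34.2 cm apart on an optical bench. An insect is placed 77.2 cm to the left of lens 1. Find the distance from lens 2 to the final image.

5.41 cm

Lens 1: 1/d_i1 = 1/f₁ − 1/d_o1 = 1/(21.8) − 1/(77.2) = 0.03292, so d_i1 = 30.38 cm.
The intermediate image is 30.38 cm to the right of lens 1, which is 34.2 − (30.38) = 3.820 cm to the left of lens 2, so d_o2 = +3.820 cm.
Lens 2: 1/d_i2 = 1/f₂ − 1/d_o2 = 1/(13.0) − 1/(3.820) = -0.1849, so d_i2 = -5.41 cm.
The final image is virtual, 5.41 cm to the left of lens 2 (overall magnification ≈ -0.56).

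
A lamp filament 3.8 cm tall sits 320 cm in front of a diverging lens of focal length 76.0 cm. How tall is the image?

0.729 cm

For a diverging lens, f = -76.0 cm.
1/d_i = 1/f − 1/d_o = 1/(-76.00) − 1/(320) = -0.01628, so d_i = -61.41 cm.
m = −d_i/d_o = +0.1919.
|h_i| = |m|·h_o = 0.1919 × 3.8 = 0.729 cm. The image is virtual, upright and reduced, on the same side as the object.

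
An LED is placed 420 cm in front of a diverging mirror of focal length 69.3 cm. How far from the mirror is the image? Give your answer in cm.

For a diverging mirror, f = -69.3 cm.
Mirror equation: 1/v = 1/f − 1/u = 1/(-69.30) − 1/(420) = -0.01443 − 0.002381 = -0.01681, so v = -59.5 cm.
The image is virtual, upright and reduced, behind the mirror.

59.5 cm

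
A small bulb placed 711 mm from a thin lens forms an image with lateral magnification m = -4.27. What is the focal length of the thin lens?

m = −d_i/d_o ⇒ d_i = −m·d_o = −(-4.27)·(711) = 3036 mm.
1/f = 1/d_o + 1/d_i = 1/(711) + 1/(3036) = 0.001736, so f = 576 mm.
Since f is positive, the thin lens is converging.

f = 576 mm (converging)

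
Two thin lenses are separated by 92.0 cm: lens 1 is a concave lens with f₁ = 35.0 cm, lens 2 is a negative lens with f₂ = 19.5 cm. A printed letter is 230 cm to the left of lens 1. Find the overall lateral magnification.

m = +0.0182

f₁ = −35.0 cm (diverging).
Lens 1: 1/d_i1 = 1/(-35.0) − 1/(230) = -0.03292, so d_i1 = -30.38 cm; m₁ = −d_i1/d_o1 = +0.1321.
d_o2 = 92.0 − (-30.38) = 122.4 cm.
f₂ = −19.5 cm (diverging).
Lens 2: 1/d_i2 = 1/(-19.5) − 1/(122.4) = -0.05945, so d_i2 = -16.82 cm; m₂ = −d_i2/d_o2 = +0.1374.
m = m₁·m₂ = (+0.1321)(+0.1374) = +0.0182.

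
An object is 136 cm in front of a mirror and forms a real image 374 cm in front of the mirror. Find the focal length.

f = 99.7 cm (concave)

Real image ⇒ d_i = +374 cm.
1/f = 1/d_o + 1/d_i = 1/(136) + 1/(374) = 0.01003, so f = 99.7 cm.
Since f is positive, the mirror is concave.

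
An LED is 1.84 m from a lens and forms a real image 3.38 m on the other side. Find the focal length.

f = 1.19 m (converging)

Real image ⇒ d_i = +3.38 m.
1/f = 1/d_o + 1/d_i = 1/(1.84) + 1/(3.38) = 0.8393, so f = 1.19 m.
Since f is positive, the lens is converging.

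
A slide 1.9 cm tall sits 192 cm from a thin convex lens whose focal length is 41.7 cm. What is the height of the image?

1/d_i = 1/f − 1/d_o = 1/(41.70) − 1/(192) = 0.01877, so d_i = 53.27 cm.
m = −d_i/d_o = -0.2774.
|h_i| = |m|·h_o = 0.2774 × 1.9 = 0.527 cm. The image is real, inverted and reduced, on the far side of the lens.

0.527 cm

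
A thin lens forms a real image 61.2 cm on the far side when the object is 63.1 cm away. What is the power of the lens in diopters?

P = +3.22 D

d_i = +61.2 cm.
1/f = 1/d_o + 1/d_i = 1/(63.1) + 1/(61.2) = 0.03219 cm⁻¹.
f = 31.07 cm = 0.3107 m, so P = 1/f = +3.22 D.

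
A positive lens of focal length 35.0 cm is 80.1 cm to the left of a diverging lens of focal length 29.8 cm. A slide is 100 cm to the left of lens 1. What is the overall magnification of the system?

m = -0.286

Lens 1: 1/d_i1 = 1/(35.0) − 1/(100) = 0.01857, so d_i1 = 53.85 cm; m₁ = −d_i1/d_o1 = -0.5385.
d_o2 = 80.1 − (53.85) = 26.25 cm.
f₂ = −29.8 cm (diverging).
Lens 2: 1/d_i2 = 1/(-29.8) − 1/(26.25) = -0.07165, so d_i2 = -13.96 cm; m₂ = −d_i2/d_o2 = +0.5317.
m = m₁·m₂ = (-0.5385)(+0.5317) = -0.286.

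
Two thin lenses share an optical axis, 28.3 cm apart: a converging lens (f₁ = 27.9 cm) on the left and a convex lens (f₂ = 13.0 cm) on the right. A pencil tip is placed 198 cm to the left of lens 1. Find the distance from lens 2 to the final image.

3.16 cm

Lens 1: 1/d_i1 = 1/f₁ − 1/d_o1 = 1/(27.9) − 1/(198) = 0.03079, so d_i1 = 32.48 cm.
The intermediate image is 32.48 cm to the right of lens 1, which lies 4.180 cm to the right of lens 2 — a virtual object — so d_o2 = −4.180 cm.
Lens 2: 1/d_i2 = 1/f₂ − 1/d_o2 = 1/(13.0) − 1/(-4.180) = 0.3162, so d_i2 = 3.16 cm.
The final image is real, 3.16 cm to the right of lens 2 (overall magnification ≈ -0.12).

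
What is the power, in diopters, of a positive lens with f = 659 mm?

f = 65.9 cm = 0.659 m.
P = 1/f = 1/(0.659 m) = +1.52 D.

P = +1.52 D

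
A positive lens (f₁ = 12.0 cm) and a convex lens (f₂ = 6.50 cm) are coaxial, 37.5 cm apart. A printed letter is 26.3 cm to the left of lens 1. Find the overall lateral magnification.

Lens 1: 1/d_i1 = 1/(12.0) − 1/(26.3) = 0.04531, so d_i1 = 22.07 cm; m₁ = −d_i1/d_o1 = -0.8392.
d_o2 = 37.5 − (22.07) = 15.43 cm.
Lens 2: 1/d_i2 = 1/(6.50) − 1/(15.43) = 0.08904, so d_i2 = 11.23 cm; m₂ = −d_i2/d_o2 = -0.7279.
m = m₁·m₂ = (-0.8392)(-0.7279) = +0.611.

m = +0.611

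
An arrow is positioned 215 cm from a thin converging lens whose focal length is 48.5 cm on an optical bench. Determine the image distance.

62.6 cm

Lens equation: 1/s_i = 1/f − 1/s_o = 1/(48.50) − 1/(215) = 0.02062 − 0.004651 = 0.01597, so s_i = 62.6 cm.
The image is real, inverted and reduced, on the far side of the lens.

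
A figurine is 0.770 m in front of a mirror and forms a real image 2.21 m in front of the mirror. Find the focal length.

f = 0.571 m (concave)

Real image ⇒ d_i = +2.21 m.
1/f = 1/d_o + 1/d_i = 1/(0.770) + 1/(2.21) = 1.751, so f = 0.571 m.
Since f is positive, the mirror is concave.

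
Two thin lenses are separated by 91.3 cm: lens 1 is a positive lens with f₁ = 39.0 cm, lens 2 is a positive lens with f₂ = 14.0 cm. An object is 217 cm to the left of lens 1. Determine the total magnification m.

m = +0.103

Lens 1: 1/d_i1 = 1/(39.0) − 1/(217) = 0.02103, so d_i1 = 47.54 cm; m₁ = −d_i1/d_o1 = -0.2191.
d_o2 = 91.3 − (47.54) = 43.76 cm.
Lens 2: 1/d_i2 = 1/(14.0) − 1/(43.76) = 0.04858, so d_i2 = 20.59 cm; m₂ = −d_i2/d_o2 = -0.4704.
m = m₁·m₂ = (-0.2191)(-0.4704) = +0.103.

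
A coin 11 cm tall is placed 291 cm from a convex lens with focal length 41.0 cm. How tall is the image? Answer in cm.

1.80 cm

1/d_i = 1/f − 1/d_o = 1/(41.00) − 1/(291) = 0.02095, so d_i = 47.72 cm.
m = −d_i/d_o = -0.1640.
|h_i| = |m|·h_o = 0.1640 × 11 = 1.80 cm. The image is real, inverted and reduced, on the far side of the lens.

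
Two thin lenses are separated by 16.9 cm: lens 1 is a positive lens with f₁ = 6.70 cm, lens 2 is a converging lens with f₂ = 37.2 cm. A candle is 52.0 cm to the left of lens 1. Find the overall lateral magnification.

m = -0.197

Lens 1: 1/d_i1 = 1/(6.70) − 1/(52.0) = 0.1300, so d_i1 = 7.691 cm; m₁ = −d_i1/d_o1 = -0.1479.
d_o2 = 16.9 − (7.691) = 9.209 cm.
Lens 2: 1/d_i2 = 1/(37.2) − 1/(9.209) = -0.08171, so d_i2 = -12.24 cm; m₂ = −d_i2/d_o2 = +1.329.
m = m₁·m₂ = (-0.1479)(+1.329) = -0.197.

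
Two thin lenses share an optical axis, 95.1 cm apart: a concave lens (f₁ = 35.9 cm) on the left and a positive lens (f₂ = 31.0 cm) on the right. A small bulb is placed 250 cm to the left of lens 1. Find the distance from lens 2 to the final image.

Lens 1 is diverging, so f₁ = −35.9 cm.
Lens 1: 1/d_i1 = 1/f₁ − 1/d_o1 = 1/(-35.9) − 1/(250) = -0.03186, so d_i1 = -31.39 cm.
The intermediate image is 31.39 cm to the left of lens 1 (virtual), which is 95.1 − (-31.39) = 126.5 cm to the left of lens 2, so d_o2 = +126.5 cm.
Lens 2: 1/d_i2 = 1/f₂ − 1/d_o2 = 1/(31.0) − 1/(126.5) = 0.02435, so d_i2 = 41.1 cm.
The final image is real, 41.1 cm to the right of lens 2 (overall magnification ≈ -0.041).

41.1 cm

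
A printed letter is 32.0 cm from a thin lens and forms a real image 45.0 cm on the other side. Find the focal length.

Real image ⇒ d_i = +45.0 cm.
1/f = 1/d_o + 1/d_i = 1/(32.0) + 1/(45.0) = 0.05347, so f = 18.7 cm.
Since f is positive, the thin lens is converging.

f = 18.7 cm (converging)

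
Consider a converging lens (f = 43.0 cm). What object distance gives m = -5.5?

50.8 cm

m = −d_i/d_o ⇒ d_i = −m·d_o.
1/f = 1/d_o + 1/d_i = 1/d_o − 1/(m·d_o) = (1 − 1/m)/d_o, so d_o = f(1 − 1/m) = (43.00)(1 − 1/(-5.5)) = 50.8 cm.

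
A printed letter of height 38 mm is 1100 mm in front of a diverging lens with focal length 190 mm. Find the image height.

For a diverging lens, f = -190 mm.
1/d_i = 1/f − 1/d_o = 1/(-190.0) − 1/(1100) = -0.006172, so d_i = -162.0 mm.
m = −d_i/d_o = +0.1473.
|h_i| = |m|·h_o = 0.1473 × 38 = 5.60 mm. The image is virtual, upright and reduced, on the same side as the object.

5.60 mm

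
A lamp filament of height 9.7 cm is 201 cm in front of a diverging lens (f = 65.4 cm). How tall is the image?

2.38 cm

For a diverging lens, f = -65.4 cm.
1/d_i = 1/f − 1/d_o = 1/(-65.40) − 1/(201) = -0.02027, so d_i = -49.34 cm.
m = −d_i/d_o = +0.2455.
|h_i| = |m|·h_o = 0.2455 × 9.7 = 2.38 cm. The image is virtual, upright and reduced, on the same side as the object.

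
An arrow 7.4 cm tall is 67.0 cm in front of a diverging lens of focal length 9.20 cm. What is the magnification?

For a diverging lens, f = -9.20 cm.
1/d_i = 1/f − 1/d_o = 1/(-9.200) − 1/(67.0) = -0.1236, so d_i = -8.089 cm.
m = −d_i/d_o = −(-8.089)/(67.0) = +0.121.
The image is virtual, upright and reduced, on the same side as the object.

m = +0.121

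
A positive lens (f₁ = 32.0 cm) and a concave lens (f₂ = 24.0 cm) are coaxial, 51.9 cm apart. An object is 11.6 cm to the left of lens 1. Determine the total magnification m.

Lens 1: 1/d_i1 = 1/(32.0) − 1/(11.6) = -0.05496, so d_i1 = -18.20 cm; m₁ = −d_i1/d_o1 = +1.569.
d_o2 = 51.9 − (-18.20) = 70.10 cm.
f₂ = −24.0 cm (diverging).
Lens 2: 1/d_i2 = 1/(-24.0) − 1/(70.10) = -0.05593, so d_i2 = -17.88 cm; m₂ = −d_i2/d_o2 = +0.2550.
m = m₁·m₂ = (+1.569)(+0.2550) = +0.400.

m = +0.400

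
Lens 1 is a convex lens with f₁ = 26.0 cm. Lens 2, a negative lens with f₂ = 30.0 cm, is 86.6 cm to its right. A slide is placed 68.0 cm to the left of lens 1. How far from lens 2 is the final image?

17.9 cm

Lens 1: 1/d_i1 = 1/f₁ − 1/d_o1 = 1/(26.0) − 1/(68.0) = 0.02376, so d_i1 = 42.10 cm.
The intermediate image is 42.10 cm to the right of lens 1, which is 86.6 − (42.10) = 44.50 cm to the left of lens 2, so d_o2 = +44.50 cm.
Lens 2 is diverging, so f₂ = −30.0 cm.
Lens 2: 1/d_i2 = 1/f₂ − 1/d_o2 = 1/(-30.0) − 1/(44.50) = -0.05581, so d_i2 = -17.9 cm.
The final image is virtual, 17.9 cm to the left of lens 2 (overall magnification ≈ -0.25).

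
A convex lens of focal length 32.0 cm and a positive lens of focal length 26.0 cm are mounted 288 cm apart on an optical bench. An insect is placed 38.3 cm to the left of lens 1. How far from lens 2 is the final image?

Lens 1: 1/d_i1 = 1/f₁ − 1/d_o1 = 1/(32.0) − 1/(38.3) = 0.005140, so d_i1 = 194.5 cm.
The intermediate image is 194.5 cm to the right of lens 1, which is 288 − (194.5) = 93.50 cm to the left of lens 2, so d_o2 = +93.50 cm.
Lens 2: 1/d_i2 = 1/f₂ − 1/d_o2 = 1/(26.0) − 1/(93.50) = 0.02777, so d_i2 = 36.0 cm.
The final image is real, 36.0 cm to the right of lens 2 (overall magnification ≈ 2.0).

36.0 cm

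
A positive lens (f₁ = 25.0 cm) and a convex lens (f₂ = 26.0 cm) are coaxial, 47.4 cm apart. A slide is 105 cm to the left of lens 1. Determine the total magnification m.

Lens 1: 1/d_i1 = 1/(25.0) − 1/(105) = 0.03048, so d_i1 = 32.81 cm; m₁ = −d_i1/d_o1 = -0.3125.
d_o2 = 47.4 − (32.81) = 14.59 cm.
Lens 2: 1/d_i2 = 1/(26.0) − 1/(14.59) = -0.03008, so d_i2 = -33.25 cm; m₂ = −d_i2/d_o2 = +2.279.
m = m₁·m₂ = (-0.3125)(+2.279) = -0.712.

m = -0.712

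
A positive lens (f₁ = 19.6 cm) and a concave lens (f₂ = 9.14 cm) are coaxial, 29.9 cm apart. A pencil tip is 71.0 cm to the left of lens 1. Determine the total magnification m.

Lens 1: 1/d_i1 = 1/(19.6) − 1/(71.0) = 0.03694, so d_i1 = 27.07 cm; m₁ = −d_i1/d_o1 = -0.3813.
d_o2 = 29.9 − (27.07) = 2.830 cm.
f₂ = −9.14 cm (diverging).
Lens 2: 1/d_i2 = 1/(-9.14) − 1/(2.830) = -0.4628, so d_i2 = -2.161 cm; m₂ = −d_i2/d_o2 = +0.7636.
m = m₁·m₂ = (-0.3813)(+0.7636) = -0.291.

m = -0.291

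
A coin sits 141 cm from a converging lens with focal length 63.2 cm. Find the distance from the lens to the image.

115 cm

Lens equation: 1/d_i = 1/f − 1/d_o = 1/(63.20) − 1/(141) = 0.01582 − 0.007092 = 0.008731, so d_i = 115 cm.
The image is real, inverted and reduced, on the far side of the lens.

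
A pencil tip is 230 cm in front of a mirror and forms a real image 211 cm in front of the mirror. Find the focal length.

f = 110 cm (concave)

Real image ⇒ d_i = +211 cm.
1/f = 1/d_o + 1/d_i = 1/(230) + 1/(211) = 0.009087, so f = 110 cm.
Since f is positive, the mirror is concave.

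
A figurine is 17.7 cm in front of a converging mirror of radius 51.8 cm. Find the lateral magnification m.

m = +3.16

f = R/2 = 51.8/2 = 25.90 cm.
1/d_i = 1/f − 1/d_o = 1/(25.90) − 1/(17.7) = -0.01789, so d_i = -55.91 cm.
m = −d_i/d_o = −(-55.91)/(17.7) = +3.16.
The image is virtual, upright and enlarged, behind the mirror.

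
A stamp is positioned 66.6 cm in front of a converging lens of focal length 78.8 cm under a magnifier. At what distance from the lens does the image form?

Thin-lens equation: 1/d_i = 1/f − 1/d_o = 1/(78.80) − 1/(66.6) = 0.01269 − 0.01502 = -0.002325, so d_i = -430 cm.
The image is virtual, upright and enlarged, on the same side as the object.

430 cm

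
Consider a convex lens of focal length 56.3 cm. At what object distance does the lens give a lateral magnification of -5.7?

m = −d_i/d_o ⇒ d_i = −m·d_o.
1/f = 1/d_o + 1/d_i = 1/d_o − 1/(m·d_o) = (1 − 1/m)/d_o, so d_o = f(1 − 1/m) = (56.30)(1 − 1/(-5.7)) = 66.2 cm.

66.2 cm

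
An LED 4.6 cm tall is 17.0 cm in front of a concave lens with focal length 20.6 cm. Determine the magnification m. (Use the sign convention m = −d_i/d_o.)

m = +0.548

For a concave lens, f = -20.6 cm.
1/d_i = 1/f − 1/d_o = 1/(-20.60) − 1/(17.0) = -0.1074, so d_i = -9.314 cm.
m = −d_i/d_o = −(-9.314)/(17.0) = +0.548.
The image is virtual, upright and reduced, on the same side as the object.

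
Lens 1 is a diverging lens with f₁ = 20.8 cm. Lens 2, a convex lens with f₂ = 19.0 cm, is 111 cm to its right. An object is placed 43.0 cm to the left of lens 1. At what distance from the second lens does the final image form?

Lens 1 is diverging, so f₁ = −20.8 cm.
Lens 1: 1/d_i1 = 1/f₁ − 1/d_o1 = 1/(-20.8) − 1/(43.0) = -0.07133, so d_i1 = -14.02 cm.
The intermediate image is 14.02 cm to the left of lens 1 (virtual), which is 111 − (-14.02) = 125.0 cm to the left of lens 2, so d_o2 = +125.0 cm.
Lens 2: 1/d_i2 = 1/f₂ − 1/d_o2 = 1/(19.0) − 1/(125.0) = 0.04463, so d_i2 = 22.4 cm.
The final image is real, 22.4 cm to the right of lens 2 (overall magnification ≈ -0.058).

22.4 cm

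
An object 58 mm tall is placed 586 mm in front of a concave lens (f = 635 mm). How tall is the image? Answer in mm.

30.2 mm

For a concave lens, f = -635 mm.
1/d_i = 1/f − 1/d_o = 1/(-635.0) − 1/(586) = -0.003281, so d_i = -304.8 mm.
m = −d_i/d_o = +0.5201.
|h_i| = |m|·h_o = 0.5201 × 58 = 30.2 mm. The image is virtual, upright and reduced, on the same side as the object.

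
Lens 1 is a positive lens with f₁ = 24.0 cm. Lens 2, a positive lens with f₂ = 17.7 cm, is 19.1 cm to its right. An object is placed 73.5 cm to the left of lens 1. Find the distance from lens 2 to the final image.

Lens 1: 1/d_i1 = 1/f₁ − 1/d_o1 = 1/(24.0) − 1/(73.5) = 0.02806, so d_i1 = 35.64 cm.
The intermediate image is 35.64 cm to the right of lens 1, which lies 16.54 cm to the right of lens 2 — a virtual object — so d_o2 = −16.54 cm.
Lens 2: 1/d_i2 = 1/f₂ − 1/d_o2 = 1/(17.7) − 1/(-16.54) = 0.1170, so d_i2 = 8.55 cm.
The final image is real, 8.55 cm to the right of lens 2 (overall magnification ≈ -0.25).

8.55 cm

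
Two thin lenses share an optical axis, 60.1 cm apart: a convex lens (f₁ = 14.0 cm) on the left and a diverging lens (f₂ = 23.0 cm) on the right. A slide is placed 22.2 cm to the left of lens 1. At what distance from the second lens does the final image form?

11.3 cm

Lens 1: 1/d_i1 = 1/f₁ − 1/d_o1 = 1/(14.0) − 1/(22.2) = 0.02638, so d_i1 = 37.90 cm.
The intermediate image is 37.90 cm to the right of lens 1, which is 60.1 − (37.90) = 22.20 cm to the left of lens 2, so d_o2 = +22.20 cm.
Lens 2 is diverging, so f₂ = −23.0 cm.
Lens 2: 1/d_i2 = 1/f₂ − 1/d_o2 = 1/(-23.0) − 1/(22.20) = -0.08852, so d_i2 = -11.3 cm.
The final image is virtual, 11.3 cm to the left of lens 2 (overall magnification ≈ -0.87).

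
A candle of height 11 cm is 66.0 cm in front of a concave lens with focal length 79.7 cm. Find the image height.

For a concave lens, f = -79.7 cm.
1/d_i = 1/f − 1/d_o = 1/(-79.70) − 1/(66.0) = -0.02770, so d_i = -36.10 cm.
m = −d_i/d_o = +0.5470.
|h_i| = |m|·h_o = 0.5470 × 11 = 6.02 cm. The image is virtual, upright and reduced, on the same side as the object.

6.02 cm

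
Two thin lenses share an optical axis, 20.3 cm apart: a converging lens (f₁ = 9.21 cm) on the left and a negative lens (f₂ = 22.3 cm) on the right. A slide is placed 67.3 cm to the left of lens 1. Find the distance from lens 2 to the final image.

6.73 cm

Lens 1: 1/d_i1 = 1/f₁ − 1/d_o1 = 1/(9.21) − 1/(67.3) = 0.09372, so d_i1 = 10.67 cm.
The intermediate image is 10.67 cm to the right of lens 1, which is 20.3 − (10.67) = 9.630 cm to the left of lens 2, so d_o2 = +9.630 cm.
Lens 2 is diverging, so f₂ = −22.3 cm.
Lens 2: 1/d_i2 = 1/f₂ − 1/d_o2 = 1/(-22.3) − 1/(9.630) = -0.1487, so d_i2 = -6.73 cm.
The final image is virtual, 6.73 cm to the left of lens 2 (overall magnification ≈ -0.11).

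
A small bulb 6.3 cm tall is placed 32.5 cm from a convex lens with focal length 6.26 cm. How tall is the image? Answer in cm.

1/d_i = 1/f − 1/d_o = 1/(6.260) − 1/(32.5) = 0.1290, so d_i = 7.753 cm.
m = −d_i/d_o = -0.2386.
|h_i| = |m|·h_o = 0.2386 × 6.3 = 1.50 cm. The image is real, inverted and reduced, on the far side of the lens.

1.50 cm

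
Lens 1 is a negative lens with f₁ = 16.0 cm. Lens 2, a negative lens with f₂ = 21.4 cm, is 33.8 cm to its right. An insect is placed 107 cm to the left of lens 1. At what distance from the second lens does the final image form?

Lens 1 is diverging, so f₁ = −16.0 cm.
Lens 1: 1/d_i1 = 1/f₁ − 1/d_o1 = 1/(-16.0) − 1/(107) = -0.07185, so d_i1 = -13.92 cm.
The intermediate image is 13.92 cm to the left of lens 1 (virtual), which is 33.8 − (-13.92) = 47.72 cm to the left of lens 2, so d_o2 = +47.72 cm.
Lens 2 is diverging, so f₂ = −21.4 cm.
Lens 2: 1/d_i2 = 1/f₂ − 1/d_o2 = 1/(-21.4) − 1/(47.72) = -0.06768, so d_i2 = -14.8 cm.
The final image is virtual, 14.8 cm to the left of lens 2 (overall magnification ≈ 0.040).

14.8 cm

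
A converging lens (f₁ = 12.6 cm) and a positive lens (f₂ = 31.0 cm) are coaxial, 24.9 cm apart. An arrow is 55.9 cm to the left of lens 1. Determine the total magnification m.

m = -0.403

Lens 1: 1/d_i1 = 1/(12.6) − 1/(55.9) = 0.06148, so d_i1 = 16.27 cm; m₁ = −d_i1/d_o1 = -0.2911.
d_o2 = 24.9 − (16.27) = 8.630 cm.
Lens 2: 1/d_i2 = 1/(31.0) − 1/(8.630) = -0.08362, so d_i2 = -11.96 cm; m₂ = −d_i2/d_o2 = +1.386.
m = m₁·m₂ = (-0.2911)(+1.386) = -0.403.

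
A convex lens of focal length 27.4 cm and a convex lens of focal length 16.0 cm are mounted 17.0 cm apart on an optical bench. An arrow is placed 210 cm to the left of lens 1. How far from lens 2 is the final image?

7.61 cm

Lens 1: 1/d_i1 = 1/f₁ − 1/d_o1 = 1/(27.4) − 1/(210) = 0.03173, so d_i1 = 31.51 cm.
The intermediate image is 31.51 cm to the right of lens 1, which lies 14.51 cm to the right of lens 2 — a virtual object — so d_o2 = −14.51 cm.
Lens 2: 1/d_i2 = 1/f₂ − 1/d_o2 = 1/(16.0) − 1/(-14.51) = 0.1314, so d_i2 = 7.61 cm.
The final image is real, 7.61 cm to the right of lens 2 (overall magnification ≈ -0.079).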